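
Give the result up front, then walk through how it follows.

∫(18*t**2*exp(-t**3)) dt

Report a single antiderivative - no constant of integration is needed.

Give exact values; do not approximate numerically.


The answer is -6*exp(-t**3).
Step 1. Substitute u = t**3, turning ∫(18*t**2*exp(-t**3)) dt into ∫(6*exp(-u)) du: now ∫(6*exp(-u)) du.
Step 2. Evaluate the standard form: now -6*exp(-u).
Step 3. Substitute back u = t**3: now -6*exp(-t**3).
Answer: -6*exp(-t**3).


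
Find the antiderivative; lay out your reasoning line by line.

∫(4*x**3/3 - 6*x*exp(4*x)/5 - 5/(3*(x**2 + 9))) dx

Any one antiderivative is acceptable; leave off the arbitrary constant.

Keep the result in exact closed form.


Step 1. Rewrite: now ∫(4*x**3/3) dx + ∫(-6*x*exp(4*x)/5) dx + ∫(-5/(3*(x**2 + 9))) dx.
Step 2. Evaluate the standard form: now -5*atan(x/3)/9 + ∫(4*x**3/3) dx + ∫(-6*x*exp(4*x)/5) dx.
Step 3. Integrate ∫(-6*x*exp(4*x)/5) dx by parts with u = x, dv = (-6*exp(4*x)/5) dx, so v = -3*exp(4*x)/10: now -3*x*exp(4*x)/10 - 5*atan(x/3)/9 + ∫(4*x**3/3) dx + ∫(3*exp(4*x)/10) dx.
Step 4. Evaluate the standard form: now -3*x*exp(4*x)/10 + 3*exp(4*x)/40 - 5*atan(x/3)/9 + ∫(4*x**3/3) dx.
Step 5. Evaluate the standard form: now x**4/3 - 3*x*exp(4*x)/10 + 3*exp(4*x)/40 - 5*atan(x/3)/9.
Answer: x**4/3 - 3*x*exp(4*x)/10 + 3*exp(4*x)/40 - 5*atan(x/3)/9.


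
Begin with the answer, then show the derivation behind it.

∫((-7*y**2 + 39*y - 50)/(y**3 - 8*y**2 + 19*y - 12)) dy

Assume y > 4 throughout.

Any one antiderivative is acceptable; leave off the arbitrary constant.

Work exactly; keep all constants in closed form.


The answer is -2*log(y - 4) - 2*log(y - 3) - 3*log(y - 1).
Step 1. Decompose ∫((-7*y**2 + 39*y - 50)/(y**3 - 8*y**2 + 19*y - 12)) dy by partial fractions, (-7*y**2 + 39*y - 50)/(y**3 - 8*y**2 + 19*y - 12) = -3/(y - 1) - 2/(y - 3) - 2/(y - 4): now ∫(-2/(y - 4)) dy + ∫(-2/(y - 3)) dy + ∫(-3/(y - 1)) dy.
Step 2. Evaluate the standard form [assuming y > 3]: now -2*log(y - 3) + ∫(-2/(y - 4)) dy + ∫(-3/(y - 1)) dy.
Step 3. Evaluate the standard form [assuming y > 4]: now -2*log(y - 4) - 2*log(y - 3) + ∫(-3/(y - 1)) dy.
Step 4. Evaluate the standard form [assuming y > 1]: now -2*log(y - 4) - 2*log(y - 3) - 3*log(y - 1).
Answer: -2*log(y - 4) - 2*log(y - 3) - 3*log(y - 1).


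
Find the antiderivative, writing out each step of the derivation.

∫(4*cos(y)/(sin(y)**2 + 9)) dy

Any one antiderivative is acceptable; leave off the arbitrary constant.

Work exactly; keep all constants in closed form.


Step 1. Substitute u = sin(y), turning ∫(4*cos(y)/(sin(y)**2 + 9)) dy into ∫(4/(u**2 + 9)) du: now ∫(4/(u**2 + 9)) du.
Step 2. Evaluate the standard form: now 4*atan(u/3)/3.
Step 3. Substitute back u = sin(y): now 4*atan(sin(y)/3)/3.
Answer: 4*atan(sin(y)/3)/3.


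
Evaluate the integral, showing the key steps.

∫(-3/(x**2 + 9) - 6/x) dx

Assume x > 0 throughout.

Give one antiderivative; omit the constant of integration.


Step 1. Rewrite: now ∫(-6/x) dx + ∫(-3/(x**2 + 9)) dx.
Step 2. Evaluate the standard form [assuming x > 0]: now -6*log(x) + ∫(-3/(x**2 + 9)) dx.
Step 3. Evaluate the standard form: now -6*log(x) - atan(x/3).
Answer: -6*log(x) - atan(x/3).


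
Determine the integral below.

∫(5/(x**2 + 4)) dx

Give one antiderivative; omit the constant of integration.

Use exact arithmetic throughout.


Answer: 5*atan(x/2)/2.


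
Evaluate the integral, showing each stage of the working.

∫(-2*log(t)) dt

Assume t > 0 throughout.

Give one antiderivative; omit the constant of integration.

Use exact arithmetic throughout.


Step 1. Integrate ∫(-2*log(t)) dt by parts with u = log(t), dv = (-2) dt, so v = -2*t [assuming t > 0]: now -2*t*log(t) + ∫(2) dt.
Step 2. Evaluate the standard form: now -2*t*log(t) + 2*t.
Answer: -2*t*log(t) + 2*t.


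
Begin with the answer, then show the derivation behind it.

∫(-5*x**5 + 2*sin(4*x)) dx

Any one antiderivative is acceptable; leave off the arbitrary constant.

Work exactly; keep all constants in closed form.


The answer is -5*x**6/6 - cos(4*x)/2.
Step 1. Rewrite: now ∫(-5*x**5) dx + ∫(2*sin(4*x)) dx.
Step 2. Evaluate the standard form: now -5*x**6/6 + ∫(2*sin(4*x)) dx.
Step 3. Evaluate the standard form: now -5*x**6/6 - cos(4*x)/2.
Answer: -5*x**6/6 - cos(4*x)/2.


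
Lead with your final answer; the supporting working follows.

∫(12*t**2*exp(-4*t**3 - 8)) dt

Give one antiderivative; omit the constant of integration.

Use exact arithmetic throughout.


The answer is -exp(-4*t**3 - 8).
Step 1. Substitute u = t**3 + 2, turning ∫(12*t**2*exp(-4*t**3 - 8)) dt into ∫(4*exp(-4*u)) du: now ∫(4*exp(-4*u)) du.
Step 2. Evaluate the standard form: now -exp(-4*u).
Step 3. Substitute back u = t**3 + 2: now -exp(-4*t**3 - 8).
Answer: -exp(-4*t**3 - 8).


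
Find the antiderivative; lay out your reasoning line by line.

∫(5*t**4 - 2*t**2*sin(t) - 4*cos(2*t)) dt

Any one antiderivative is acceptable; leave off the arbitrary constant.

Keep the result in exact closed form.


Step 1. Rewrite: now ∫(5*t**4) dt + ∫(-2*t**2*sin(t)) dt + ∫(-4*cos(2*t)) dt.
Step 2. Evaluate the standard form: now t**5 + ∫(-2*t**2*sin(t)) dt + ∫(-4*cos(2*t)) dt.
Step 3. Integrate ∫(-2*t**2*sin(t)) dt by parts with u = t**2, dv = (-2*sin(t)) dt, so v = 2*cos(t): now t**5 + 2*t**2*cos(t) + ∫(-4*t*cos(t)) dt + ∫(-4*cos(2*t)) dt.
Step 4. Integrate ∫(-4*t*cos(t)) dt by parts with u = t, dv = (-4*cos(t)) dt, so v = -4*sin(t): now t**5 + 2*t**2*cos(t) - 4*t*sin(t) + ∫(4*sin(t)) dt + ∫(-4*cos(2*t)) dt.
Step 5. Evaluate the standard form: now t**5 + 2*t**2*cos(t) - 4*t*sin(t) - 4*cos(t) + ∫(-4*cos(2*t)) dt.
Step 6. Evaluate the standard form: now t**5 + 2*t**2*cos(t) - 4*t*sin(t) - 2*sin(2*t) - 4*cos(t).
Answer: t**5 + 2*t**2*cos(t) - 4*t*sin(t) - 2*sin(2*t) - 4*cos(t).


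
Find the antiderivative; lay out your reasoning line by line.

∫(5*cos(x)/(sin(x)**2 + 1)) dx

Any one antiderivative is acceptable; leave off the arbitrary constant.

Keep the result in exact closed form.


Step 1. Substitute u = sin(x), turning ∫(5*cos(x)/(sin(x)**2 + 1)) dx into ∫(5/(u**2 + 1)) du: now ∫(5/(u**2 + 1)) du.
Step 2. Evaluate the standard form: now 5*atan(u).
Step 3. Substitute back u = sin(x): now 5*atan(sin(x)).
Answer: 5*atan(sin(x)).


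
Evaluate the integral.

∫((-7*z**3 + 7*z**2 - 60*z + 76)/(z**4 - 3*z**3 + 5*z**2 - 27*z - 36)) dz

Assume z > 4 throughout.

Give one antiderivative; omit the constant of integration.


Answer: -4*log(z - 4) - 3*log(z + 1) - atan(z/3)/3.


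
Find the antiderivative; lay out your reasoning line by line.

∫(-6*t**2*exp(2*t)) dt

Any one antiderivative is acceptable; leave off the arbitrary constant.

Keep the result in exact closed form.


Step 1. Integrate ∫(-6*t**2*exp(2*t)) dt by parts with u = t**2, dv = (-6*exp(2*t)) dt, so v = -3*exp(2*t): now -3*t**2*exp(2*t) + ∫(6*t*exp(2*t)) dt.
Step 2. Integrate ∫(6*t*exp(2*t)) dt by parts with u = t, dv = (6*exp(2*t)) dt, so v = 3*exp(2*t): now -3*t**2*exp(2*t) + 3*t*exp(2*t) + ∫(-3*exp(2*t)) dt.
Step 3. Evaluate the standard form: now -3*t**2*exp(2*t) + 3*t*exp(2*t) - 3*exp(2*t)/2.
Answer: -3*t**2*exp(2*t) + 3*t*exp(2*t) - 3*exp(2*t)/2.


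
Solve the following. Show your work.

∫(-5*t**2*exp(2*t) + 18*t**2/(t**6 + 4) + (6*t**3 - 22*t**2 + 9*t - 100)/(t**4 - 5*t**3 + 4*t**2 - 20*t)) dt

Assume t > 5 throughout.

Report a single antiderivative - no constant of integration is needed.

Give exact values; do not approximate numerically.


Step 1. Rewrite: now ∫(18*t**2/(t**6 + 4)) dt + ∫(-5*t**2*exp(2*t)) dt + ∫((6*t**3 - 22*t**2 + 9*t - 100)/(t**4 - 5*t**3 + 4*t**2 - 20*t)) dt.
Step 2. Integrate ∫(-5*t**2*exp(2*t)) dt by parts with u = t**2, dv = (-5*exp(2*t)) dt, so v = -5*exp(2*t)/2: now -5*t**2*exp(2*t)/2 + ∫(5*t*exp(2*t)) dt + ∫(18*t**2/(t**6 + 4)) dt + ∫((6*t**3 - 22*t**2 + 9*t - 100)/(t**4 - 5*t**3 + 4*t**2 - 20*t)) dt.
Step 3. Integrate ∫(5*t*exp(2*t)) dt by parts with u = t, dv = (5*exp(2*t)) dt, so v = 5*exp(2*t)/2: now -5*t**2*exp(2*t)/2 + 5*t*exp(2*t)/2 + ∫(18*t**2/(t**6 + 4)) dt + ∫((6*t**3 - 22*t**2 + 9*t - 100)/(t**4 - 5*t**3 + 4*t**2 - 20*t)) dt + ∫(-5*exp(2*t)/2) dt.
Step 4. Evaluate the standard form: now -5*t**2*exp(2*t)/2 + 5*t*exp(2*t)/2 - 5*exp(2*t)/4 + ∫(18*t**2/(t**6 + 4)) dt + ∫((6*t**3 - 22*t**2 + 9*t - 100)/(t**4 - 5*t**3 + 4*t**2 - 20*t)) dt.
Step 5. Decompose ∫((6*t**3 - 22*t**2 + 9*t - 100)/(t**4 - 5*t**3 + 4*t**2 - 20*t)) dt by partial fractions, (6*t**3 - 22*t**2 + 9*t - 100)/(t**4 - 5*t**3 + 4*t**2 - 20*t) = 3/(t**2 + 4) + 1/(t - 5) + 5/t: now -5*t**2*exp(2*t)/2 + 5*t*exp(2*t)/2 - 5*exp(2*t)/4 + ∫(5/t) dt + ∫(18*t**2/(t**6 + 4)) dt + ∫(1/(t - 5)) dt + ∫(3/(t**2 + 4)) dt.
Step 6. Evaluate the standard form [assuming t > 0]: now -5*t**2*exp(2*t)/2 + 5*t*exp(2*t)/2 - 5*exp(2*t)/4 + 5*log(t) + ∫(18*t**2/(t**6 + 4)) dt + ∫(1/(t - 5)) dt + ∫(3/(t**2 + 4)) dt.
Step 7. Evaluate the standard form [assuming t > 5]: now -5*t**2*exp(2*t)/2 + 5*t*exp(2*t)/2 - 5*exp(2*t)/4 + 5*log(t) + log(t - 5) + ∫(18*t**2/(t**6 + 4)) dt + ∫(3/(t**2 + 4)) dt.
Step 8. Evaluate the standard form: now -5*t**2*exp(2*t)/2 + 5*t*exp(2*t)/2 - 5*exp(2*t)/4 + 5*log(t) + log(t - 5) + 3*atan(t/2)/2 + ∫(18*t**2/(t**6 + 4)) dt.
Step 9. Substitute u = t**3, turning ∫(18*t**2/(t**6 + 4)) dt into ∫(6/(u**2 + 4)) du: now -5*t**2*exp(2*t)/2 + 5*t*exp(2*t)/2 - 5*exp(2*t)/4 + 5*log(t) + log(t - 5) + 3*atan(t/2)/2 + ∫(6/(u**2 + 4)) du.
Step 10. Evaluate the standard form: now -5*t**2*exp(2*t)/2 + 5*t*exp(2*t)/2 - 5*exp(2*t)/4 + 5*log(t) + log(t - 5) + 3*atan(t/2)/2 + 3*atan(u/2).
Step 11. Substitute back u = t**3: now -5*t**2*exp(2*t)/2 + 5*t*exp(2*t)/2 - 5*exp(2*t)/4 + 5*log(t) + log(t - 5) + 3*atan(t/2)/2 + 3*atan(t**3/2).
Answer: -5*t**2*exp(2*t)/2 + 5*t*exp(2*t)/2 - 5*exp(2*t)/4 + 5*log(t) + log(t - 5) + 3*atan(t/2)/2 + 3*atan(t**3/2).


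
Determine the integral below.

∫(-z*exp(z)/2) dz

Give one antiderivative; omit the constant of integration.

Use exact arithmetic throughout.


Answer: -z*exp(z)/2 + exp(z)/2.


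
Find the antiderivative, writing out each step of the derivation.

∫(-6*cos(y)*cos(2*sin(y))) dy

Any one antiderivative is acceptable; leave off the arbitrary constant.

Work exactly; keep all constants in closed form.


Step 1. Substitute u = sin(y), turning ∫(-6*cos(y)*cos(2*sin(y))) dy into ∫(-6*cos(2*u)) du: now ∫(-6*cos(2*u)) du.
Step 2. Evaluate the standard form: now -3*sin(2*u).
Step 3. Substitute back u = sin(y): now -3*sin(2*sin(y)).
Answer: -3*sin(2*sin(y)).


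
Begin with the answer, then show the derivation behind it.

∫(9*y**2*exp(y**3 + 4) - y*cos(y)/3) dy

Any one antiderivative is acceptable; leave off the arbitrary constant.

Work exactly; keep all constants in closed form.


The answer is -y*sin(y)/3 + 3*exp(y**3 + 4) - cos(y)/3.
Step 1. Rewrite: now ∫(-y*cos(y)/3) dy + ∫(9*y**2*exp(y**3 + 4)) dy.
Step 2. Integrate ∫(-y*cos(y)/3) dy by parts with u = y, dv = (-cos(y)/3) dy, so v = -sin(y)/3: now -y*sin(y)/3 + ∫(9*y**2*exp(y**3 + 4)) dy + ∫(sin(y)/3) dy.
Step 3. Evaluate the standard form: now -y*sin(y)/3 - cos(y)/3 + ∫(9*y**2*exp(y**3 + 4)) dy.
Step 4. Substitute u = y**3 + 4, turning ∫(9*y**2*exp(y**3 + 4)) dy into ∫(3*exp(u)) du: now -y*sin(y)/3 - cos(y)/3 + ∫(3*exp(u)) du.
Step 5. Evaluate the standard form: now -y*sin(y)/3 + 3*exp(u) - cos(y)/3.
Step 6. Substitute back u = y**3 + 4: now -y*sin(y)/3 + 3*exp(y**3 + 4) - cos(y)/3.
Answer: -y*sin(y)/3 + 3*exp(y**3 + 4) - cos(y)/3.


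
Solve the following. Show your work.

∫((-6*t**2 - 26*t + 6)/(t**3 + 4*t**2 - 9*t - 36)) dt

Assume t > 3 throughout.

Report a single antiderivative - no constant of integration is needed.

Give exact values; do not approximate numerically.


Step 1. Decompose ∫((-6*t**2 - 26*t + 6)/(t**3 + 4*t**2 - 9*t - 36)) dt by partial fractions, (-6*t**2 - 26*t + 6)/(t**3 + 4*t**2 - 9*t - 36) = 2/(t + 4) - 5/(t + 3) - 3/(t - 3): now ∫(-3/(t - 3)) dt + ∫(-5/(t + 3)) dt + ∫(2/(t + 4)) dt.
Step 2. Evaluate the standard form [assuming t > -4]: now 2*log(t + 4) + ∫(-3/(t - 3)) dt + ∫(-5/(t + 3)) dt.
Step 3. Evaluate the standard form [assuming t > 3]: now -3*log(t - 3) + 2*log(t + 4) + ∫(-5/(t + 3)) dt.
Step 4. Evaluate the standard form [assuming t > -3]: now -3*log(t - 3) - 5*log(t + 3) + 2*log(t + 4).
Answer: -3*log(t - 3) - 5*log(t + 3) + 2*log(t + 4).


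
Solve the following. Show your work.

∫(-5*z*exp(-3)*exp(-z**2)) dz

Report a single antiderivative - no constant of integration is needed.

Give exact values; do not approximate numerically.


Step 1. Substitute u = z**2 + 3, turning ∫(-5*z*exp(-3)*exp(-z**2)) dz into ∫(-5*exp(-u)/2) du: now ∫(-5*exp(-u)/2) du.
Step 2. Evaluate the standard form: now 5*exp(-u)/2.
Step 3. Substitute back u = z**2 + 3: now 5*exp(-z**2 - 3)/2.
Answer: 5*exp(-z**2 - 3)/2.


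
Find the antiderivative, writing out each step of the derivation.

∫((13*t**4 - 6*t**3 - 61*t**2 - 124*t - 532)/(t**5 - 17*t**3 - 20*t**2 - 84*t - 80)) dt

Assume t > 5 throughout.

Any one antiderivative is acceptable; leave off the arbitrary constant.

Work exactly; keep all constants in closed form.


Step 1. Decompose ∫((13*t**4 - 6*t**3 - 61*t**2 - 124*t - 532)/(t**5 - 17*t**3 - 20*t**2 - 84*t - 80)) dt by partial fractions, (13*t**4 - 6*t**3 - 61*t**2 - 124*t - 532)/(t**5 - 17*t**3 - 20*t**2 - 84*t - 80) = 4/(t**2 + 4) + 5/(t + 4) + 5/(t + 1) + 3/(t - 5): now ∫(3/(t - 5)) dt + ∫(5/(t + 1)) dt + ∫(5/(t + 4)) dt + ∫(4/(t**2 + 4)) dt.
Step 2. Evaluate the standard form [assuming t > -4]: now 5*log(t + 4) + ∫(3/(t - 5)) dt + ∫(5/(t + 1)) dt + ∫(4/(t**2 + 4)) dt.
Step 3. Evaluate the standard form [assuming t > 5]: now 3*log(t - 5) + 5*log(t + 4) + ∫(5/(t + 1)) dt + ∫(4/(t**2 + 4)) dt.
Step 4. Evaluate the standard form [assuming t > -1]: now 3*log(t - 5) + 5*log(t + 1) + 5*log(t + 4) + ∫(4/(t**2 + 4)) dt.
Step 5. Evaluate the standard form: now 3*log(t - 5) + 5*log(t + 1) + 5*log(t + 4) + 2*atan(t/2).
Answer: 3*log(t - 5) + 5*log(t + 1) + 5*log(t + 4) + 2*atan(t/2).


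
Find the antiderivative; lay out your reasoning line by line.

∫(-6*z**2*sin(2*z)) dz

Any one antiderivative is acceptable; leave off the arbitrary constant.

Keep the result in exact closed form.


Step 1. Integrate ∫(-6*z**2*sin(2*z)) dz by parts with u = z**2, dv = (-6*sin(2*z)) dz, so v = 3*cos(2*z): now 3*z**2*cos(2*z) + ∫(-6*z*cos(2*z)) dz.
Step 2. Integrate ∫(-6*z*cos(2*z)) dz by parts with u = z, dv = (-6*cos(2*z)) dz, so v = -3*sin(2*z): now 3*z**2*cos(2*z) - 3*z*sin(2*z) + ∫(3*sin(2*z)) dz.
Step 3. Evaluate the standard form: now 3*z**2*cos(2*z) - 3*z*sin(2*z) - 3*cos(2*z)/2.
Answer: 3*z**2*cos(2*z) - 3*z*sin(2*z) - 3*cos(2*z)/2.


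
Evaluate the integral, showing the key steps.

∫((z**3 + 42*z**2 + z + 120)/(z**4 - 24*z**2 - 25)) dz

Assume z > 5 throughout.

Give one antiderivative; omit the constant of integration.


Step 1. Decompose ∫((z**3 + 42*z**2 + z + 120)/(z**4 - 24*z**2 - 25)) dz by partial fractions, (z**3 + 42*z**2 + z + 120)/(z**4 - 24*z**2 - 25) = -3/(z**2 + 1) - 4/(z + 5) + 5/(z - 5): now ∫(5/(z - 5)) dz + ∫(-4/(z + 5)) dz + ∫(-3/(z**2 + 1)) dz.
Step 2. Evaluate the standard form [assuming z > -5]: now -4*log(z + 5) + ∫(5/(z - 5)) dz + ∫(-3/(z**2 + 1)) dz.
Step 3. Evaluate the standard form [assuming z > 5]: now 5*log(z - 5) - 4*log(z + 5) + ∫(-3/(z**2 + 1)) dz.
Step 4. Evaluate the standard form: now 5*log(z - 5) - 4*log(z + 5) - 3*atan(z).
Answer: 5*log(z - 5) - 4*log(z + 5) - 3*atan(z).


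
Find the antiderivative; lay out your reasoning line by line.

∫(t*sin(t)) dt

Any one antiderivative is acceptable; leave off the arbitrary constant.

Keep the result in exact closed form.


Step 1. Integrate ∫(t*sin(t)) dt by parts with u = t, dv = (sin(t)) dt, so v = -cos(t): now -t*cos(t) + ∫(cos(t)) dt.
Step 2. Evaluate the standard form: now -t*cos(t) + sin(t).
Answer: -t*cos(t) + sin(t).


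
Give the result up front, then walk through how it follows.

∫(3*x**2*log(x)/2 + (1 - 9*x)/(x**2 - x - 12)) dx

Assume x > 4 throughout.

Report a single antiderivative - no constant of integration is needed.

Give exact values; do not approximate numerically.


The answer is x**3*log(x)/2 - x**3/6 - 5*log(x - 4) - 4*log(x + 3).
Step 1. Rewrite: now ∫(3*x**2*log(x)/2) dx + ∫((1 - 9*x)/(x**2 - x - 12)) dx.
Step 2. Integrate ∫(3*x**2*log(x)/2) dx by parts with u = log(x), dv = (3*x**2/2) dx, so v = x**3/2 [assuming x > 0]: now x**3*log(x)/2 + ∫(-x**2/2) dx + ∫((1 - 9*x)/(x**2 - x - 12)) dx.
Step 3. Evaluate the standard form: now x**3*log(x)/2 - x**3/6 + ∫((1 - 9*x)/(x**2 - x - 12)) dx.
Step 4. Decompose ∫((1 - 9*x)/(x**2 - x - 12)) dx by partial fractions, (1 - 9*x)/(x**2 - x - 12) = -4/(x + 3) - 5/(x - 4): now x**3*log(x)/2 - x**3/6 + ∫(-5/(x - 4)) dx + ∫(-4/(x + 3)) dx.
Step 5. Evaluate the standard form [assuming x > 4]: now x**3*log(x)/2 - x**3/6 - 5*log(x - 4) + ∫(-4/(x + 3)) dx.
Step 6. Evaluate the standard form [assuming x > -3]: now x**3*log(x)/2 - x**3/6 - 5*log(x - 4) - 4*log(x + 3).
Answer: x**3*log(x)/2 - x**3/6 - 5*log(x - 4) - 4*log(x + 3).


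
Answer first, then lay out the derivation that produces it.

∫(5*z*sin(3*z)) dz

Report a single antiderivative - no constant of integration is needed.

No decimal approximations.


The answer is -5*z*cos(3*z)/3 + 5*sin(3*z)/9.
Step 1. Integrate ∫(5*z*sin(3*z)) dz by parts with u = z, dv = (5*sin(3*z)) dz, so v = -5*cos(3*z)/3: now -5*z*cos(3*z)/3 + ∫(5*cos(3*z)/3) dz.
Step 2. Evaluate the standard form: now -5*z*cos(3*z)/3 + 5*sin(3*z)/9.
Answer: -5*z*cos(3*z)/3 + 5*sin(3*z)/9.


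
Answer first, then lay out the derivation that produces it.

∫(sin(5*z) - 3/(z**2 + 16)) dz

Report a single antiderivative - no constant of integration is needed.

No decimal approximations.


The answer is -cos(5*z)/5 - 3*atan(z/4)/4.
Step 1. Rewrite: now ∫(-3/(z**2 + 16)) dz + ∫(sin(5*z)) dz.
Step 2. Evaluate the standard form: now -3*atan(z/4)/4 + ∫(sin(5*z)) dz.
Step 3. Evaluate the standard form: now -cos(5*z)/5 - 3*atan(z/4)/4.
Answer: -cos(5*z)/5 - 3*atan(z/4)/4.


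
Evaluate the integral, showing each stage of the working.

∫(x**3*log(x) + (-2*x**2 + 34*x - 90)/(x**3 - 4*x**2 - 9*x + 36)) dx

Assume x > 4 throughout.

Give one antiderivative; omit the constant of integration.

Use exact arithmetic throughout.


Step 1. Rewrite: now ∫(x**3*log(x)) dx + ∫((-2*x**2 + 34*x - 90)/(x**3 - 4*x**2 - 9*x + 36)) dx.
Step 2. Decompose ∫((-2*x**2 + 34*x - 90)/(x**3 - 4*x**2 - 9*x + 36)) dx by partial fractions, (-2*x**2 + 34*x - 90)/(x**3 - 4*x**2 - 9*x + 36) = -5/(x + 3) + 1/(x - 3) + 2/(x - 4): now ∫(x**3*log(x)) dx + ∫(2/(x - 4)) dx + ∫(1/(x - 3)) dx + ∫(-5/(x + 3)) dx.
Step 3. Evaluate the standard form [assuming x > -3]: now -5*log(x + 3) + ∫(x**3*log(x)) dx + ∫(2/(x - 4)) dx + ∫(1/(x - 3)) dx.
Step 4. Evaluate the standard form [assuming x > 4]: now 2*log(x - 4) - 5*log(x + 3) + ∫(x**3*log(x)) dx + ∫(1/(x - 3)) dx.
Step 5. Evaluate the standard form [assuming x > 3]: now 2*log(x - 4) + log(x - 3) - 5*log(x + 3) + ∫(x**3*log(x)) dx.
Step 6. Integrate ∫(x**3*log(x)) dx by parts with u = log(x), dv = (x**3) dx, so v = x**4/4 [assuming x > 0]: now x**4*log(x)/4 + 2*log(x - 4) + log(x - 3) - 5*log(x + 3) + ∫(-x**3/4) dx.
Step 7. Evaluate the standard form: now x**4*log(x)/4 - x**4/16 + 2*log(x - 4) + log(x - 3) - 5*log(x + 3).
Answer: x**4*log(x)/4 - x**4/16 + 2*log(x - 4) + log(x - 3) - 5*log(x + 3).


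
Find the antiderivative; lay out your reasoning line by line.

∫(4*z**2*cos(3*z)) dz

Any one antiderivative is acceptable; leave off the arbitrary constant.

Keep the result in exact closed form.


Step 1. Integrate ∫(4*z**2*cos(3*z)) dz by parts with u = z**2, dv = (4*cos(3*z)) dz, so v = 4*sin(3*z)/3: now 4*z**2*sin(3*z)/3 + ∫(-8*z*sin(3*z)/3) dz.
Step 2. Integrate ∫(-8*z*sin(3*z)/3) dz by parts with u = z, dv = (-8*sin(3*z)/3) dz, so v = 8*cos(3*z)/9: now 4*z**2*sin(3*z)/3 + 8*z*cos(3*z)/9 + ∫(-8*cos(3*z)/9) dz.
Step 3. Evaluate the standard form: now 4*z**2*sin(3*z)/3 + 8*z*cos(3*z)/9 - 8*sin(3*z)/27.
Answer: 4*z**2*sin(3*z)/3 + 8*z*cos(3*z)/9 - 8*sin(3*z)/27.


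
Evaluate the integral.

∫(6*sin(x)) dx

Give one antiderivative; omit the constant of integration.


Answer: -6*cos(x).


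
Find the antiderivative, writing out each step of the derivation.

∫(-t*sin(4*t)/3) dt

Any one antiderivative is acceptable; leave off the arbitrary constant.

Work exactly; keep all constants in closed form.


Step 1. Integrate ∫(-t*sin(4*t)/3) dt by parts with u = t, dv = (-sin(4*t)/3) dt, so v = cos(4*t)/12: now t*cos(4*t)/12 + ∫(-cos(4*t)/12) dt.
Step 2. Evaluate the standard form: now t*cos(4*t)/12 - sin(4*t)/48.
Answer: t*cos(4*t)/12 - sin(4*t)/48.


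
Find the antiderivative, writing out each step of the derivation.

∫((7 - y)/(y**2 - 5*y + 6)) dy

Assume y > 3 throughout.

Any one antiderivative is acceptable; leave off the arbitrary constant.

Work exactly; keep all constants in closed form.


Step 1. Decompose ∫((7 - y)/(y**2 - 5*y + 6)) dy by partial fractions, (7 - y)/(y**2 - 5*y + 6) = -5/(y - 2) + 4/(y - 3): now ∫(4/(y - 3)) dy + ∫(-5/(y - 2)) dy.
Step 2. Evaluate the standard form [assuming y > 2]: now -5*log(y - 2) + ∫(4/(y - 3)) dy.
Step 3. Evaluate the standard form [assuming y > 3]: now 4*log(y - 3) - 5*log(y - 2).
Answer: 4*log(y - 3) - 5*log(y - 2).


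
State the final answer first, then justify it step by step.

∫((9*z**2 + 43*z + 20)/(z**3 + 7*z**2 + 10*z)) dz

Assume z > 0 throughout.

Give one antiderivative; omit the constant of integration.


The answer is 2*log(z) + 5*log(z + 2) + 2*log(z + 5).
Step 1. Decompose ∫((9*z**2 + 43*z + 20)/(z**3 + 7*z**2 + 10*z)) dz by partial fractions, (9*z**2 + 43*z + 20)/(z**3 + 7*z**2 + 10*z) = 2/(z + 5) + 5/(z + 2) + 2/z: now ∫(2/z) dz + ∫(5/(z + 2)) dz + ∫(2/(z + 5)) dz.
Step 2. Evaluate the standard form [assuming z > -5]: now 2*log(z + 5) + ∫(2/z) dz + ∫(5/(z + 2)) dz.
Step 3. Evaluate the standard form [assuming z > -2]: now 5*log(z + 2) + 2*log(z + 5) + ∫(2/z) dz.
Step 4. Evaluate the standard form [assuming z > 0]: now 2*log(z) + 5*log(z + 2) + 2*log(z + 5).
Answer: 2*log(z) + 5*log(z + 2) + 2*log(z + 5).


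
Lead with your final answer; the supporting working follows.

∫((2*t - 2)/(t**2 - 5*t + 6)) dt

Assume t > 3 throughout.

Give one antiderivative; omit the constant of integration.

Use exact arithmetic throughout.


The answer is 4*log(t - 3) - 2*log(t - 2).
Step 1. Decompose ∫((2*t - 2)/(t**2 - 5*t + 6)) dt by partial fractions, (2*t - 2)/(t**2 - 5*t + 6) = -2/(t - 2) + 4/(t - 3): now ∫(4/(t - 3)) dt + ∫(-2/(t - 2)) dt.
Step 2. Evaluate the standard form [assuming t > 3]: now 4*log(t - 3) + ∫(-2/(t - 2)) dt.
Step 3. Evaluate the standard form [assuming t > 2]: now 4*log(t - 3) - 2*log(t - 2).
Answer: 4*log(t - 3) - 2*log(t - 2).


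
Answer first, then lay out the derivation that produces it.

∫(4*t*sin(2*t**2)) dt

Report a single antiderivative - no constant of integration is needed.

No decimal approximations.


The answer is -cos(2*t**2).
Step 1. Substitute u = t**2, turning ∫(4*t*sin(2*t**2)) dt into ∫(2*sin(2*u)) du: now ∫(2*sin(2*u)) du.
Step 2. Evaluate the standard form: now -cos(2*u).
Step 3. Substitute back u = t**2: now -cos(2*t**2).
Answer: -cos(2*t**2).


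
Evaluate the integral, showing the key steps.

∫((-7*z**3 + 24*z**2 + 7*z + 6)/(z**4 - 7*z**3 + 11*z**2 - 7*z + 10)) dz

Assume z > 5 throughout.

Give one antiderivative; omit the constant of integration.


Step 1. Decompose ∫((-7*z**3 + 24*z**2 + 7*z + 6)/(z**4 - 7*z**3 + 11*z**2 - 7*z + 10)) dz by partial fractions, (-7*z**3 + 24*z**2 + 7*z + 6)/(z**4 - 7*z**3 + 11*z**2 - 7*z + 10) = -2/(z**2 + 1) - 4/(z - 2) - 3/(z - 5): now ∫(-3/(z - 5)) dz + ∫(-4/(z - 2)) dz + ∫(-2/(z**2 + 1)) dz.
Step 2. Evaluate the standard form [assuming z > 5]: now -3*log(z - 5) + ∫(-4/(z - 2)) dz + ∫(-2/(z**2 + 1)) dz.
Step 3. Evaluate the standard form [assuming z > 2]: now -3*log(z - 5) - 4*log(z - 2) + ∫(-2/(z**2 + 1)) dz.
Step 4. Evaluate the standard form: now -3*log(z - 5) - 4*log(z - 2) - 2*atan(z).
Answer: -3*log(z - 5) - 4*log(z - 2) - 2*atan(z).


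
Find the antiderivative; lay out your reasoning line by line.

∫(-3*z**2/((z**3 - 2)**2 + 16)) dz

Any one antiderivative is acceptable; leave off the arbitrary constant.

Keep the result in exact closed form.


Step 1. Substitute u = z**3 - 2, turning ∫(-3*z**2/((z**3 - 2)**2 + 16)) dz into ∫(-1/(u**2 + 16)) du: now ∫(-1/(u**2 + 16)) du.
Step 2. Evaluate the standard form: now -atan(u/4)/4.
Step 3. Substitute back u = z**3 - 2: now -atan(z**3/4 - 1/2)/4.
Answer: -atan(z**3/4 - 1/2)/4.


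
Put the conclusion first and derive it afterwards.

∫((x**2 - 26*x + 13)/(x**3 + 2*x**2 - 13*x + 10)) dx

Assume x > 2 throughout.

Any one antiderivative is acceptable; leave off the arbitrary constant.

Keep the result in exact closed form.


The answer is -5*log(x - 2) + 2*log(x - 1) + 4*log(x + 5).
Step 1. Decompose ∫((x**2 - 26*x + 13)/(x**3 + 2*x**2 - 13*x + 10)) dx by partial fractions, (x**2 - 26*x + 13)/(x**3 + 2*x**2 - 13*x + 10) = 4/(x + 5) + 2/(x - 1) - 5/(x - 2): now ∫(-5/(x - 2)) dx + ∫(2/(x - 1)) dx + ∫(4/(x + 5)) dx.
Step 2. Evaluate the standard form [assuming x > 2]: now -5*log(x - 2) + ∫(2/(x - 1)) dx + ∫(4/(x + 5)) dx.
Step 3. Evaluate the standard form [assuming x > 1]: now -5*log(x - 2) + 2*log(x - 1) + ∫(4/(x + 5)) dx.
Step 4. Evaluate the standard form [assuming x > -5]: now -5*log(x - 2) + 2*log(x - 1) + 4*log(x + 5).
Answer: -5*log(x - 2) + 2*log(x - 1) + 4*log(x + 5).


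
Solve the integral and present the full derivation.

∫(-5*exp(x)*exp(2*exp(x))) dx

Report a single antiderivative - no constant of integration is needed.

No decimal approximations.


Step 1. Substitute u = exp(x), turning ∫(-5*exp(x)*exp(2*exp(x))) dx into ∫(-5*exp(2*u)) du: now ∫(-5*exp(2*u)) du.
Step 2. Evaluate the standard form: now -5*exp(2*u)/2.
Step 3. Substitute back u = exp(x): now -5*exp(2*exp(x))/2.
Answer: -5*exp(2*exp(x))/2.


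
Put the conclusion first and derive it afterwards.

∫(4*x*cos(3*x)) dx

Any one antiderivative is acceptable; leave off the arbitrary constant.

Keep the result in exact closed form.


The answer is 4*x*sin(3*x)/3 + 4*cos(3*x)/9.
Step 1. Integrate ∫(4*x*cos(3*x)) dx by parts with u = x, dv = (4*cos(3*x)) dx, so v = 4*sin(3*x)/3: now 4*x*sin(3*x)/3 + ∫(-4*sin(3*x)/3) dx.
Step 2. Evaluate the standard form: now 4*x*sin(3*x)/3 + 4*cos(3*x)/9.
Answer: 4*x*sin(3*x)/3 + 4*cos(3*x)/9.


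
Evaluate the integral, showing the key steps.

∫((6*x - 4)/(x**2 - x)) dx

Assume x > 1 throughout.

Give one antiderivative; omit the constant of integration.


Step 1. Decompose ∫((6*x - 4)/(x**2 - x)) dx by partial fractions, (6*x - 4)/(x**2 - x) = 2/(x - 1) + 4/x: now ∫(4/x) dx + ∫(2/(x - 1)) dx.
Step 2. Evaluate the standard form [assuming x > 0]: now 4*log(x) + ∫(2/(x - 1)) dx.
Step 3. Evaluate the standard form [assuming x > 1]: now 4*log(x) + 2*log(x - 1).
Answer: 4*log(x) + 2*log(x - 1).


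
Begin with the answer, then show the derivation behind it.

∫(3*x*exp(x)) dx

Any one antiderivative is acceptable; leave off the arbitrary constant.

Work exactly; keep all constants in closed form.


The answer is 3*x*exp(x) - 3*exp(x).
Step 1. Integrate ∫(3*x*exp(x)) dx by parts with u = x, dv = (3*exp(x)) dx, so v = 3*exp(x): now 3*x*exp(x) + ∫(-3*exp(x)) dx.
Step 2. Evaluate the standard form: now 3*x*exp(x) - 3*exp(x).
Answer: 3*x*exp(x) - 3*exp(x).


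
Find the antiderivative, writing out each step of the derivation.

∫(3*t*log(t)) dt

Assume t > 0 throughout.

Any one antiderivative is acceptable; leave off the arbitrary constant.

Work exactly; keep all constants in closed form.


Step 1. Integrate ∫(3*t*log(t)) dt by parts with u = log(t), dv = (3*t) dt, so v = 3*t**2/2 [assuming t > 0]: now 3*t**2*log(t)/2 + ∫(-3*t/2) dt.
Step 2. Evaluate the standard form: now 3*t**2*log(t)/2 - 3*t**2/4.
Answer: 3*t**2*log(t)/2 - 3*t**2/4.


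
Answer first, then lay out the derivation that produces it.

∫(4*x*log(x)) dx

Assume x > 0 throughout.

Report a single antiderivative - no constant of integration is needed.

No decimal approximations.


The answer is 2*x**2*log(x) - x**2.
Step 1. Integrate ∫(4*x*log(x)) dx by parts with u = log(x), dv = (4*x) dx, so v = 2*x**2 [assuming x > 0]: now 2*x**2*log(x) + ∫(-2*x) dx.
Step 2. Evaluate the standard form: now 2*x**2*log(x) - x**2.
Answer: 2*x**2*log(x) - x**2.


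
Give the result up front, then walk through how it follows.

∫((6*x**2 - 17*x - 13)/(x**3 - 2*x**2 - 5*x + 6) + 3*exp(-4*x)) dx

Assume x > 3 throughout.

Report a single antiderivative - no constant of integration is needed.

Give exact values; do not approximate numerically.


The answer is -log(x - 3) + 4*log(x - 1) + 3*log(x + 2) - 3*exp(-4*x)/4.
Step 1. Rewrite: now ∫((6*x**2 - 17*x - 13)/(x**3 - 2*x**2 - 5*x + 6)) dx + ∫(3*exp(-4*x)) dx.
Step 2. Decompose ∫((6*x**2 - 17*x - 13)/(x**3 - 2*x**2 - 5*x + 6)) dx by partial fractions, (6*x**2 - 17*x - 13)/(x**3 - 2*x**2 - 5*x + 6) = 3/(x + 2) + 4/(x - 1) - 1/(x - 3): now ∫(-1/(x - 3)) dx + ∫(4/(x - 1)) dx + ∫(3/(x + 2)) dx + ∫(3*exp(-4*x)) dx.
Step 3. Evaluate the standard form [assuming x > 3]: now -log(x - 3) + ∫(4/(x - 1)) dx + ∫(3/(x + 2)) dx + ∫(3*exp(-4*x)) dx.
Step 4. Evaluate the standard form [assuming x > -2]: now -log(x - 3) + 3*log(x + 2) + ∫(4/(x - 1)) dx + ∫(3*exp(-4*x)) dx.
Step 5. Evaluate the standard form [assuming x > 1]: now -log(x - 3) + 4*log(x - 1) + 3*log(x + 2) + ∫(3*exp(-4*x)) dx.
Step 6. Evaluate the standard form: now -log(x - 3) + 4*log(x - 1) + 3*log(x + 2) - 3*exp(-4*x)/4.
Answer: -log(x - 3) + 4*log(x - 1) + 3*log(x + 2) - 3*exp(-4*x)/4.


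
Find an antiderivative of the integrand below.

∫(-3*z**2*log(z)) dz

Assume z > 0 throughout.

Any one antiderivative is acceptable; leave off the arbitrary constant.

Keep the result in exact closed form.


Answer: -z**3*log(z) + z**3/3.


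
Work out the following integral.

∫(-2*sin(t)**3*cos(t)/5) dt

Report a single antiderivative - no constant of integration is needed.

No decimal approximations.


Answer: -sin(t)**4/10.


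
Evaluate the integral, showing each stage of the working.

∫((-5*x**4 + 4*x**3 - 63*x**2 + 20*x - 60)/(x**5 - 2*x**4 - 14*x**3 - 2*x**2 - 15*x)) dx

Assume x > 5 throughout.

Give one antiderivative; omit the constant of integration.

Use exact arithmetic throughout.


Step 1. Decompose ∫((-5*x**4 + 4*x**3 - 63*x**2 + 20*x - 60)/(x**5 - 2*x**4 - 14*x**3 - 2*x**2 - 15*x)) dx by partial fractions, (-5*x**4 + 4*x**3 - 63*x**2 + 20*x - 60)/(x**5 - 2*x**4 - 14*x**3 - 2*x**2 - 15*x) = -1/(x**2 + 1) - 5/(x + 3) - 4/(x - 5) + 4/x: now ∫(4/x) dx + ∫(-4/(x - 5)) dx + ∫(-5/(x + 3)) dx + ∫(-1/(x**2 + 1)) dx.
Step 2. Evaluate the standard form [assuming x > 5]: now -4*log(x - 5) + ∫(4/x) dx + ∫(-5/(x + 3)) dx + ∫(-1/(x**2 + 1)) dx.
Step 3. Evaluate the standard form [assuming x > 0]: now 4*log(x) - 4*log(x - 5) + ∫(-5/(x + 3)) dx + ∫(-1/(x**2 + 1)) dx.
Step 4. Evaluate the standard form [assuming x > -3]: now 4*log(x) - 4*log(x - 5) - 5*log(x + 3) + ∫(-1/(x**2 + 1)) dx.
Step 5. Evaluate the standard form: now 4*log(x) - 4*log(x - 5) - 5*log(x + 3) - atan(x).
Answer: 4*log(x) - 4*log(x - 5) - 5*log(x + 3) - atan(x).


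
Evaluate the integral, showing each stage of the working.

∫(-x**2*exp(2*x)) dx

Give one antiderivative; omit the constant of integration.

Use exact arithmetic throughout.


Step 1. Integrate ∫(-x**2*exp(2*x)) dx by parts with u = x**2, dv = (-exp(2*x)) dx, so v = -exp(2*x)/2: now -x**2*exp(2*x)/2 + ∫(x*exp(2*x)) dx.
Step 2. Integrate ∫(x*exp(2*x)) dx by parts with u = x, dv = (exp(2*x)) dx, so v = exp(2*x)/2: now -x**2*exp(2*x)/2 + x*exp(2*x)/2 + ∫(-exp(2*x)/2) dx.
Step 3. Evaluate the standard form: now -x**2*exp(2*x)/2 + x*exp(2*x)/2 - exp(2*x)/4.
Answer: -x**2*exp(2*x)/2 + x*exp(2*x)/2 - exp(2*x)/4.


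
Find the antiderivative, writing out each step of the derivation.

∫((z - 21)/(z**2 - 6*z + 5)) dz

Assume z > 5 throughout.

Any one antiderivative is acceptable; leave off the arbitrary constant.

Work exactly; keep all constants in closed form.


Step 1. Decompose ∫((z - 21)/(z**2 - 6*z + 5)) dz by partial fractions, (z - 21)/(z**2 - 6*z + 5) = 5/(z - 1) - 4/(z - 5): now ∫(-4/(z - 5)) dz + ∫(5/(z - 1)) dz.
Step 2. Evaluate the standard form [assuming z > 1]: now 5*log(z - 1) + ∫(-4/(z - 5)) dz.
Step 3. Evaluate the standard form [assuming z > 5]: now -4*log(z - 5) + 5*log(z - 1).
Answer: -4*log(z - 5) + 5*log(z - 1).


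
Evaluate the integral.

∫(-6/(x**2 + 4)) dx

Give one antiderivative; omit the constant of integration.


Answer: -3*atan(x/2).


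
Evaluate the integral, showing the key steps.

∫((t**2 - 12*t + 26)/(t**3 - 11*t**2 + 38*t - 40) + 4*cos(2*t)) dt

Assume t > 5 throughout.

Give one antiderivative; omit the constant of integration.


Step 1. Rewrite: now ∫((t**2 - 12*t + 26)/(t**3 - 11*t**2 + 38*t - 40)) dt + ∫(4*cos(2*t)) dt.
Step 2. Decompose ∫((t**2 - 12*t + 26)/(t**3 - 11*t**2 + 38*t - 40)) dt by partial fractions, (t**2 - 12*t + 26)/(t**3 - 11*t**2 + 38*t - 40) = 1/(t - 2) + 3/(t - 4) - 3/(t - 5): now ∫(-3/(t - 5)) dt + ∫(3/(t - 4)) dt + ∫(1/(t - 2)) dt + ∫(4*cos(2*t)) dt.
Step 3. Evaluate the standard form [assuming t > 2]: now log(t - 2) + ∫(-3/(t - 5)) dt + ∫(3/(t - 4)) dt + ∫(4*cos(2*t)) dt.
Step 4. Evaluate the standard form [assuming t > 4]: now 3*log(t - 4) + log(t - 2) + ∫(-3/(t - 5)) dt + ∫(4*cos(2*t)) dt.
Step 5. Evaluate the standard form [assuming t > 5]: now -3*log(t - 5) + 3*log(t - 4) + log(t - 2) + ∫(4*cos(2*t)) dt.
Step 6. Evaluate the standard form: now -3*log(t - 5) + 3*log(t - 4) + log(t - 2) + 2*sin(2*t).
Answer: -3*log(t - 5) + 3*log(t - 4) + log(t - 2) + 2*sin(2*t).


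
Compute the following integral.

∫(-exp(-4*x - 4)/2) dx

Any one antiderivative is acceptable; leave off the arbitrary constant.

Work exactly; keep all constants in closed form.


Answer: exp(-4*x - 4)/8.


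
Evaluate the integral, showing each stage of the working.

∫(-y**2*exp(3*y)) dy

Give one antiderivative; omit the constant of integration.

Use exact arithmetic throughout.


Step 1. Integrate ∫(-y**2*exp(3*y)) dy by parts with u = y**2, dv = (-exp(3*y)) dy, so v = -exp(3*y)/3: now -y**2*exp(3*y)/3 + ∫(2*y*exp(3*y)/3) dy.
Step 2. Integrate ∫(2*y*exp(3*y)/3) dy by parts with u = y, dv = (2*exp(3*y)/3) dy, so v = 2*exp(3*y)/9: now -y**2*exp(3*y)/3 + 2*y*exp(3*y)/9 + ∫(-2*exp(3*y)/9) dy.
Step 3. Evaluate the standard form: now -y**2*exp(3*y)/3 + 2*y*exp(3*y)/9 - 2*exp(3*y)/27.
Answer: -y**2*exp(3*y)/3 + 2*y*exp(3*y)/9 - 2*exp(3*y)/27.


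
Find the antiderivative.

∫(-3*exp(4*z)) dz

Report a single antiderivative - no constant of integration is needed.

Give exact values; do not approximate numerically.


Answer: -3*exp(4*z)/4.


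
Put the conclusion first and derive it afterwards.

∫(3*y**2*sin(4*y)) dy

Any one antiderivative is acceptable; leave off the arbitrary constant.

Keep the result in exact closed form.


The answer is -3*y**2*cos(4*y)/4 + 3*y*sin(4*y)/8 + 3*cos(4*y)/32.
Step 1. Integrate ∫(3*y**2*sin(4*y)) dy by parts with u = y**2, dv = (3*sin(4*y)) dy, so v = -3*cos(4*y)/4: now -3*y**2*cos(4*y)/4 + ∫(3*y*cos(4*y)/2) dy.
Step 2. Integrate ∫(3*y*cos(4*y)/2) dy by parts with u = y, dv = (3*cos(4*y)/2) dy, so v = 3*sin(4*y)/8: now -3*y**2*cos(4*y)/4 + 3*y*sin(4*y)/8 + ∫(-3*sin(4*y)/8) dy.
Step 3. Evaluate the standard form: now -3*y**2*cos(4*y)/4 + 3*y*sin(4*y)/8 + 3*cos(4*y)/32.
Answer: -3*y**2*cos(4*y)/4 + 3*y*sin(4*y)/8 + 3*cos(4*y)/32.


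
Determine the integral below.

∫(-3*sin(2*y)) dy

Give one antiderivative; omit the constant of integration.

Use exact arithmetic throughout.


Answer: 3*cos(2*y)/2.


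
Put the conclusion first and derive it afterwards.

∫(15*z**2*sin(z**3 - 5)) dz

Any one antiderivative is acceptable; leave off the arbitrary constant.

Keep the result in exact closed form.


The answer is -5*cos(z**3 - 5).
Step 1. Substitute u = z**3 - 5, turning ∫(15*z**2*sin(z**3 - 5)) dz into ∫(5*sin(u)) du: now ∫(5*sin(u)) du.
Step 2. Evaluate the standard form: now -5*cos(u).
Step 3. Substitute back u = z**3 - 5: now -5*cos(z**3 - 5).
Answer: -5*cos(z**3 - 5).


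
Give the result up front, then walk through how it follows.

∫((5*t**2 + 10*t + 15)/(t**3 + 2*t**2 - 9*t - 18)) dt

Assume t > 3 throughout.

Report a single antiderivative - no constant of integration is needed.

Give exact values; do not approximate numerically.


The answer is 3*log(t - 3) - 3*log(t + 2) + 5*log(t + 3).
Step 1. Decompose ∫((5*t**2 + 10*t + 15)/(t**3 + 2*t**2 - 9*t - 18)) dt by partial fractions, (5*t**2 + 10*t + 15)/(t**3 + 2*t**2 - 9*t - 18) = 5/(t + 3) - 3/(t + 2) + 3/(t - 3): now ∫(3/(t - 3)) dt + ∫(-3/(t + 2)) dt + ∫(5/(t + 3)) dt.
Step 2. Evaluate the standard form [assuming t > -3]: now 5*log(t + 3) + ∫(3/(t - 3)) dt + ∫(-3/(t + 2)) dt.
Step 3. Evaluate the standard form [assuming t > -2]: now -3*log(t + 2) + 5*log(t + 3) + ∫(3/(t - 3)) dt.
Step 4. Evaluate the standard form [assuming t > 3]: now 3*log(t - 3) - 3*log(t + 2) + 5*log(t + 3).
Answer: 3*log(t - 3) - 3*log(t + 2) + 5*log(t + 3).


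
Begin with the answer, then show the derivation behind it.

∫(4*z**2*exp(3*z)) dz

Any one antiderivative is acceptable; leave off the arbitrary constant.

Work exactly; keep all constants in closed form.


The answer is 4*z**2*exp(3*z)/3 - 8*z*exp(3*z)/9 + 8*exp(3*z)/27.
Step 1. Integrate ∫(4*z**2*exp(3*z)) dz by parts with u = z**2, dv = (4*exp(3*z)) dz, so v = 4*exp(3*z)/3: now 4*z**2*exp(3*z)/3 + ∫(-8*z*exp(3*z)/3) dz.
Step 2. Integrate ∫(-8*z*exp(3*z)/3) dz by parts with u = z, dv = (-8*exp(3*z)/3) dz, so v = -8*exp(3*z)/9: now 4*z**2*exp(3*z)/3 - 8*z*exp(3*z)/9 + ∫(8*exp(3*z)/9) dz.
Step 3. Evaluate the standard form: now 4*z**2*exp(3*z)/3 - 8*z*exp(3*z)/9 + 8*exp(3*z)/27.
Answer: 4*z**2*exp(3*z)/3 - 8*z*exp(3*z)/9 + 8*exp(3*z)/27.


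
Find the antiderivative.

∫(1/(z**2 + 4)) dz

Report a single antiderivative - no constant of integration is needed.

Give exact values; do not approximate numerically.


Answer: atan(z/2)/2.


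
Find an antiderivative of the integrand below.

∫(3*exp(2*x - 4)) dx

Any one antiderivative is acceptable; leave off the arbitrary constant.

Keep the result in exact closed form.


Answer: 3*exp(2*x - 4)/2.


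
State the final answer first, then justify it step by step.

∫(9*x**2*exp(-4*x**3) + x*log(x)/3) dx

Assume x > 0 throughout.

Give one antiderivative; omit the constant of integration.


The answer is x**2*log(x)/6 - x**2/12 - 3*exp(-4*x**3)/4.
Step 1. Rewrite: now ∫(x*log(x)/3) dx + ∫(9*x**2*exp(-4*x**3)) dx.
Step 2. Substitute u = x**3, turning ∫(9*x**2*exp(-4*x**3)) dx into ∫(3*exp(-4*u)) du: now ∫(x*log(x)/3) dx + ∫(3*exp(-4*u)) du.
Step 3. Evaluate the standard form: now ∫(x*log(x)/3) dx - 3*exp(-4*u)/4.
Step 4. Substitute back u = x**3: now ∫(x*log(x)/3) dx - 3*exp(-4*x**3)/4.
Step 5. Integrate ∫(x*log(x)/3) dx by parts with u = log(x), dv = (x/3) dx, so v = x**2/6 [assuming x > 0]: now x**2*log(x)/6 + ∫(-x/6) dx - 3*exp(-4*x**3)/4.
Step 6. Evaluate the standard form: now x**2*log(x)/6 - x**2/12 - 3*exp(-4*x**3)/4.
Answer: x**2*log(x)/6 - x**2/12 - 3*exp(-4*x**3)/4.


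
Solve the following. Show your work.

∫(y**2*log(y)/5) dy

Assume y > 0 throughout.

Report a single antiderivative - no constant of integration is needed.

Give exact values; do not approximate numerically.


Step 1. Integrate ∫(y**2*log(y)/5) dy by parts with u = log(y), dv = (y**2/5) dy, so v = y**3/15 [assuming y > 0]: now y**3*log(y)/15 + ∫(-y**2/15) dy.
Step 2. Evaluate the standard form: now y**3*log(y)/15 - y**3/45.
Answer: y**3*log(y)/15 - y**3/45.


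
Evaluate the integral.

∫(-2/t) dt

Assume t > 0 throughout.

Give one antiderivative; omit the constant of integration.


Answer: -2*log(t).
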